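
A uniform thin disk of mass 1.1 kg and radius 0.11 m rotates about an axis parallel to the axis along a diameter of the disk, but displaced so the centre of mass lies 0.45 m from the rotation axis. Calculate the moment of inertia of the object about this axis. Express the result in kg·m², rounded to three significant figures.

I_cm = (1/4)MR² = (1/4)(1.1)(0.11)² = 0.0033275 kg·m²; centre at d = 0.45 m, so I = I_cm + Md² gives I = 0.0033275 + (1.1)(0.45)² = 0.22608 kg·m².

0.226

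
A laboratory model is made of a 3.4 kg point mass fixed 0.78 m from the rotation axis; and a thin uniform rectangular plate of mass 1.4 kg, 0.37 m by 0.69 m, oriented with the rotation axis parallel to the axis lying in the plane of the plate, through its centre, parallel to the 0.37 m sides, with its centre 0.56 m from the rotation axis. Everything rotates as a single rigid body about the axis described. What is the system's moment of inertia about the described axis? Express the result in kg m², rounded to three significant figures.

Point mass: I_cm = 0; centre at d = 0.78 m, so the parallel axis theorem gives I = 0 + (3.4)(0.78)² = 2.0686 kg m².
Rectangular plate: I_cm = (1/12)Mb² = (1/12)(1.4)(0.69)² = 0.055545 kg m²; centre at d = 0.56 m, so the parallel axis theorem gives I = 0.055545 + (1.4)(0.56)² = 0.49459 kg m².
Total I = 2.0686 + 0.49459 = 2.5631 kg m².

2.56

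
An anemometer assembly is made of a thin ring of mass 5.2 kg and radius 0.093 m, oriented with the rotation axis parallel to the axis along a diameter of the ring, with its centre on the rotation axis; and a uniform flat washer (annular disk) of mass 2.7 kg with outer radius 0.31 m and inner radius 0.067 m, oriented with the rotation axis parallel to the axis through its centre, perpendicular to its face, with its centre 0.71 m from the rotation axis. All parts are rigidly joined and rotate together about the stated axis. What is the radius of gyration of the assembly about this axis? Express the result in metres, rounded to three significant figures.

0.439

Thin ring: I_cm = (1/2)MR² = (1/2)(5.2)(0.093)² = 0.022487 kg m²; axis through the centre, so I = 0.022487 kg m².
Annular disk: I_cm = (1/2)M(R²+r²) = (1/2)(2.7)[(0.31)² + (0.067)²] = 0.1358 kg m²; centre at d = 0.71 m, so the parallel axis theorem gives I = 0.1358 + (2.7)(0.71)² = 1.4969 kg m².
Total I = 1.5194 kg m²; total mass M = 7.9 kg.
k = √(I/M) = √(1.5194/7.9) = 0.43855 m.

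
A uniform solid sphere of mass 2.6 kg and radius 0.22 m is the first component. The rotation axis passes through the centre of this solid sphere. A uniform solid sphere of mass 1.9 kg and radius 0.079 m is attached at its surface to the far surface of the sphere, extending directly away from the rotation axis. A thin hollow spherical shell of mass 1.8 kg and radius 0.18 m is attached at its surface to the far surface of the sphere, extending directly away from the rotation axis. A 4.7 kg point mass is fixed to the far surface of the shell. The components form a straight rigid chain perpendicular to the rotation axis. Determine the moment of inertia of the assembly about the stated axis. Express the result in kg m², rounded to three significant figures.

Solid sphere: I_cm = (2/5)MR² = (2/5)(2.6)(0.22)² = 0.050336 kg m²; axis through the centre, so I = 0.050336 kg m².
Solid sphere: I_cm = (2/5)MR² = (2/5)(1.9)(0.079)² = 0.0047432 kg m²; centre at d = 0.22 + 0.079 = 0.299 m, so I = I_cm + Md² gives I = 0.0047432 + (1.9)(0.299)² = 0.17461 kg m².
Spherical shell: I_cm = (2/3)MR² = (2/3)(1.8)(0.18)² = 0.03888 kg m²; centre at d = 0.22 + 0.079 + 0.079 + 0.18 = 0.558 m, so I = I_cm + Md² gives I = 0.03888 + (1.8)(0.558)² = 0.59934 kg m².
Point mass: I_cm = 0; centre at d = 0.22 + 0.079 + 0.079 + 0.18 + 0.18 = 0.738 m, so I = I_cm + Md² gives I = 0 + (4.7)(0.738)² = 2.5598 kg m².
Total I = 0.050336 + 0.17461 + 0.59934 + 2.5598 = 3.3841 kg m².

3.38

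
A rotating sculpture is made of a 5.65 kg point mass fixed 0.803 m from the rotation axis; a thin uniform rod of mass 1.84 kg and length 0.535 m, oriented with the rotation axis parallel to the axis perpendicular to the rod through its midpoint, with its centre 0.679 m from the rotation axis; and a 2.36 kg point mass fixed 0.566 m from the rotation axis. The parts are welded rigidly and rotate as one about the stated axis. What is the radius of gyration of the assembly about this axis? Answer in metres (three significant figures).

Point mass: I_cm = 0; centre at d = 0.803 m, so the parallel axis theorem gives I = 0 + (5.65)(0.803)² = 3.6432 kg m².
Thin rod: I_cm = (1/12)ML² = (1/12)(1.84)(0.535)² = 0.043888 kg m²; centre at d = 0.679 m, so the parallel axis theorem gives I = 0.043888 + (1.84)(0.679)² = 0.8922 kg m².
Point mass: I_cm = 0; centre at d = 0.566 m, so the parallel axis theorem gives I = 0 + (2.36)(0.566)² = 0.75604 kg m².
Total I = 5.2914 kg m²; total mass M = 9.85 kg.
k = √(I/M) = √(5.2914/9.85) = 0.73294 m.

0.733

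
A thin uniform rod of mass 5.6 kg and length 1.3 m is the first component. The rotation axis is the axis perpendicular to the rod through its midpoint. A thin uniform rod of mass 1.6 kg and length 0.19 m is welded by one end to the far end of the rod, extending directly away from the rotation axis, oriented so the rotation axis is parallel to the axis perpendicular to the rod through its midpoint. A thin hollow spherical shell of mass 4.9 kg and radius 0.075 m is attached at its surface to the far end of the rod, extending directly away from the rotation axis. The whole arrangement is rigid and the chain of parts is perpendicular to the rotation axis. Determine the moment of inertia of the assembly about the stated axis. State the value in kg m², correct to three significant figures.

5.80

Thin rod: I_cm = (1/12)ML² = (1/12)(5.6)(1.3)² = 0.78867 kg m²; axis through the centre, so I = 0.78867 kg m².
Thin rod: I_cm = (1/12)ML² = (1/12)(1.6)(0.19)² = 0.0048133 kg m²; centre at d = 0.65 + 0.095 = 0.745 m, so I = I_cm + Md² gives I = 0.0048133 + (1.6)(0.745)² = 0.89285 kg m².
Spherical shell: I_cm = (2/3)MR² = (2/3)(4.9)(0.075)² = 0.018375 kg m²; centre at d = 0.65 + 0.095 + 0.095 + 0.075 = 0.915 m, so I = I_cm + Md² gives I = 0.018375 + (4.9)(0.915)² = 4.1208 kg m².
Total I = 0.78867 + 0.89285 + 4.1208 = 5.8023 kg m².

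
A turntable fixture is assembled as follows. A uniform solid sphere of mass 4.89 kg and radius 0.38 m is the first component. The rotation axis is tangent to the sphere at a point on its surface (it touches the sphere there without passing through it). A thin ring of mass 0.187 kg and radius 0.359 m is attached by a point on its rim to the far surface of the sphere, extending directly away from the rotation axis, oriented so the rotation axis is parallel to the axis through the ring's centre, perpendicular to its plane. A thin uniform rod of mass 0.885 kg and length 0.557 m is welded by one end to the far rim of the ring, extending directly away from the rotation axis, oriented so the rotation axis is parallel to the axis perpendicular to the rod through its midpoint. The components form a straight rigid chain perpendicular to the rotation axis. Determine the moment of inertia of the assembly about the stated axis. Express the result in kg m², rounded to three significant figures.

4.00

Solid sphere: I_cm = (2/5)MR² = (2/5)(4.89)(0.38)² = 0.28245 kg m²; centre at d = 0.38 m, so the parallel axis theorem gives I = 0.28245 + (4.89)(0.38)² = 0.98856 kg m².
Thin ring: I_cm = MR² = (0.187)(0.359)² = 0.024101 kg m²; centre at d = 0.38 + 0.38 + 0.359 = 1.119 m, so the parallel axis theorem gives I = 0.024101 + (0.187)(1.119)² = 0.25825 kg m².
Thin rod: I_cm = (1/12)ML² = (1/12)(0.885)(0.557)² = 0.022881 kg m²; centre at d = 0.38 + 0.38 + 0.359 + 0.359 + 0.2785 = 1.7565 m, so the parallel axis theorem gives I = 0.022881 + (0.885)(1.7565)² = 2.7534 kg m².
Total I = 0.98856 + 0.25825 + 2.7534 = 4.0002 kg m².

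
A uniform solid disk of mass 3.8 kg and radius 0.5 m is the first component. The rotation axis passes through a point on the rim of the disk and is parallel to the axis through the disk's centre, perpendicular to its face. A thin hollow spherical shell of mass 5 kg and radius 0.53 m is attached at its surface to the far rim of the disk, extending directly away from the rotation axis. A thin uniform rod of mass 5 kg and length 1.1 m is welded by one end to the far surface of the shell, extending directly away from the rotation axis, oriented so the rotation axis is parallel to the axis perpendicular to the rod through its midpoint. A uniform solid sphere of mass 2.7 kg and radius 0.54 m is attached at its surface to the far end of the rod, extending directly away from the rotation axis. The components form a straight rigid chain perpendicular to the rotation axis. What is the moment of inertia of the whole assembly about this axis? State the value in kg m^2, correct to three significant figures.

85.9

Solid disk: I_cm = (1/2)MR² = (1/2)(3.8)(0.5)² = 0.475 kg m^2; centre at d = 0.5 m, so I = I_cm + Md² gives I = 0.475 + (3.8)(0.5)² = 1.425 kg m^2.
Spherical shell: I_cm = (2/3)MR² = (2/3)(5)(0.53)² = 0.93633 kg m^2; centre at d = 0.5 + 0.5 + 0.53 = 1.53 m, so I = I_cm + Md² gives I = 0.93633 + (5)(1.53)² = 12.641 kg m^2.
Thin rod: I_cm = (1/12)ML² = (1/12)(5)(1.1)² = 0.50417 kg m^2; centre at d = 0.5 + 0.5 + 0.53 + 0.53 + 0.55 = 2.61 m, so I = I_cm + Md² gives I = 0.50417 + (5)(2.61)² = 34.565 kg m^2.
Solid sphere: I_cm = (2/5)MR² = (2/5)(2.7)(0.54)² = 0.31493 kg m^2; centre at d = 0.5 + 0.5 + 0.53 + 0.53 + 0.55 + 0.55 + 0.54 = 3.7 m, so I = I_cm + Md² gives I = 0.31493 + (2.7)(3.7)² = 37.278 kg m^2.
Total I = 1.425 + 12.641 + 34.565 + 37.278 = 85.908 kg m^2.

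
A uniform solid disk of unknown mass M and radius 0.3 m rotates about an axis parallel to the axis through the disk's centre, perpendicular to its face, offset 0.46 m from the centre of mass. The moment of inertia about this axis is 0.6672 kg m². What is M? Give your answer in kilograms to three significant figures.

2.60

I = I_cm + Md² = (1/2)MR² + Md² = M·[0.5·(0.3)² + (0.46)²] = M·0.2566.
So M = 0.6672 / 0.2566 = 2.6002 kg.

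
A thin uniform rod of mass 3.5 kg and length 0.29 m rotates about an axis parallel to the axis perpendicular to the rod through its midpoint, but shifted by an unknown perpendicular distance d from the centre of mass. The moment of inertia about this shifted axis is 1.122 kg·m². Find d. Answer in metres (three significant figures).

About the centre-of-mass axis, I_cm = (1/12)ML² = (1/12)(3.5)(0.29)² = 0.024529 kg·m².
Parallel axis theorem: I = I_cm + Md², so Md² = 1.122 − 0.024529 = 1.0975 kg·m².
d = √(1.0975 / 3.5) = 0.55997 m.

0.560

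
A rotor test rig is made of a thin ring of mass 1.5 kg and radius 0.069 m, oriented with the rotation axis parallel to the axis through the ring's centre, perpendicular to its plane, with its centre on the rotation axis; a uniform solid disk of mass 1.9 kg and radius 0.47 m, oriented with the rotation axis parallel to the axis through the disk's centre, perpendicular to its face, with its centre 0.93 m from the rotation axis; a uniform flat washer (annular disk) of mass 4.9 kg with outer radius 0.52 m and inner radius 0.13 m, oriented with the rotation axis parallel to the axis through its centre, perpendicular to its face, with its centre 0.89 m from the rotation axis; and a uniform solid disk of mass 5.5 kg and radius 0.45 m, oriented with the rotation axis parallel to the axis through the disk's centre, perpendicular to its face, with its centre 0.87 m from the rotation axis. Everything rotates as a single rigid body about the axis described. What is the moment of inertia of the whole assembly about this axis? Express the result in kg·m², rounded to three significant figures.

Thin ring: I_cm = MR² = (1.5)(0.069)² = 0.0071415 kg·m²; axis through the centre, so I = 0.0071415 kg·m².
Solid disk: I_cm = (1/2)MR² = (1/2)(1.9)(0.47)² = 0.20985 kg·m²; centre at d = 0.93 m, so the parallel axis theorem gives I = 0.20985 + (1.9)(0.93)² = 1.8532 kg·m².
Annular disk: I_cm = (1/2)M(R²+r²) = (1/2)(4.9)[(0.52)² + (0.13)²] = 0.70389 kg·m²; centre at d = 0.89 m, so the parallel axis theorem gives I = 0.70389 + (4.9)(0.89)² = 4.5852 kg·m².
Solid disk: I_cm = (1/2)MR² = (1/2)(5.5)(0.45)² = 0.55688 kg·m²; centre at d = 0.87 m, so the parallel axis theorem gives I = 0.55688 + (5.5)(0.87)² = 4.7198 kg·m².
Total I = 0.0071415 + 1.8532 + 4.5852 + 4.7198 = 11.165 kg·m².

11.2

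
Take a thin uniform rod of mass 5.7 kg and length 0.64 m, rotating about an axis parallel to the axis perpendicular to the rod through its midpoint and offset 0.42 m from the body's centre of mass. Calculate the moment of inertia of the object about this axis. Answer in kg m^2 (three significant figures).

1.20

I_cm = (1/12)ML² = (1/12)(5.7)(0.64)² = 0.19456 kg m^2; centre at d = 0.42 m, so the parallel axis theorem gives I = 0.19456 + (5.7)(0.42)² = 1.2 kg m^2.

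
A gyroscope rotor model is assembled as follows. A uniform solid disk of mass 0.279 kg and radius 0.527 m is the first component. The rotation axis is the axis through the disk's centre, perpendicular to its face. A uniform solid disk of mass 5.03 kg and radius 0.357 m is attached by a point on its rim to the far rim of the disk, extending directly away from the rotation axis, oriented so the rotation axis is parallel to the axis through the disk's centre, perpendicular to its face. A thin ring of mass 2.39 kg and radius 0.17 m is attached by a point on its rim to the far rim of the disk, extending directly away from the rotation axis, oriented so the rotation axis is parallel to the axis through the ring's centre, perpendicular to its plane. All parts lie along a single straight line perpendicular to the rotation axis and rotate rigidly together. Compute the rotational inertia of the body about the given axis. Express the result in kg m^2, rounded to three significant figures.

Solid disk: I_cm = (1/2)MR² = (1/2)(0.279)(0.527)² = 0.038743 kg m^2; axis through the centre, so I = 0.038743 kg m^2.
Solid disk: I_cm = (1/2)MR² = (1/2)(5.03)(0.357)² = 0.32053 kg m^2; centre at d = 0.527 + 0.357 = 0.884 m, so I = I_cm + Md² gives I = 0.32053 + (5.03)(0.884)² = 4.2513 kg m^2.
Thin ring: I_cm = MR² = (2.39)(0.17)² = 0.069071 kg m^2; centre at d = 0.527 + 0.357 + 0.357 + 0.17 = 1.411 m, so I = I_cm + Md² gives I = 0.069071 + (2.39)(1.411)² = 4.8274 kg m^2.
Total I = 0.038743 + 4.2513 + 4.8274 = 9.1174 kg m^2.

9.12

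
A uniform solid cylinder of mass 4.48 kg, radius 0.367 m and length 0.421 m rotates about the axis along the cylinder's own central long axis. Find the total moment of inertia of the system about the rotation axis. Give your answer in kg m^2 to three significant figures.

I_cm = (1/2)MR² = (1/2)(4.48)(0.367)² = 0.3017 kg m^2; axis through the centre, so I = 0.3017 kg m^2.

0.302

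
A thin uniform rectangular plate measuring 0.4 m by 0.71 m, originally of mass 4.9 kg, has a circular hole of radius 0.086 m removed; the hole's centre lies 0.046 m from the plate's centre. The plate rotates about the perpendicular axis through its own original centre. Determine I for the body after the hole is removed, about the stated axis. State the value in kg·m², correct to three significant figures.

Unpierced body about its centre: I₀ = (1/12)M(a²+b²) = (1/12)(4.9)[(0.4)² + (0.71)²] = 0.27117 kg·m².
The removed disk has mass m = M·πr²/(ab) = (4.9)·π(0.086)²/(0.4·0.71) = 0.40089 kg (same uniform areal density).
Its moment of inertia about the rotation axis (parallel-axis theorem): I_hole = (1/2)mr² + md² = (1/2)(0.40089)(0.086)² + (0.40089)(0.046)² = 0.0023308 kg·m².
Treating the hole as negative mass, I = I₀ − I_hole = 0.27117 − 0.0023308 = 0.26884 kg·m².

0.269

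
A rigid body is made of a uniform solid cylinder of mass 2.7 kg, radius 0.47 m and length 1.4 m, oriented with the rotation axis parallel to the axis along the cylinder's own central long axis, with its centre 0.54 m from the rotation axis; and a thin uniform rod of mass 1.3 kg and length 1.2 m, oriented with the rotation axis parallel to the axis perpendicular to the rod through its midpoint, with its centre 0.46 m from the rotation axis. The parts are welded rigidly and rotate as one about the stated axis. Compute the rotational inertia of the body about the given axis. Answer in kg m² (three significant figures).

Solid cylinder: I_cm = (1/2)MR² = (1/2)(2.7)(0.47)² = 0.29822 kg m²; centre at d = 0.54 m, so the parallel axis theorem gives I = 0.29822 + (2.7)(0.54)² = 1.0855 kg m².
Thin rod: I_cm = (1/12)ML² = (1/12)(1.3)(1.2)² = 0.156 kg m²; centre at d = 0.46 m, so the parallel axis theorem gives I = 0.156 + (1.3)(0.46)² = 0.43108 kg m².
Total I = 1.0855 + 0.43108 = 1.5166 kg m².

1.52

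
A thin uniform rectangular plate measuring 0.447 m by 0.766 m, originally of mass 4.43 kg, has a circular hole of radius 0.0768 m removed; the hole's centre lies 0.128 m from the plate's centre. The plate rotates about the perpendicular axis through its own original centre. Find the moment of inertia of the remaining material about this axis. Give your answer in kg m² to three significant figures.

0.286

Unpierced body about its centre: I₀ = (1/12)M(a²+b²) = (1/12)(4.43)[(0.447)² + (0.766)²] = 0.29037 kg m².
The removed disk has mass m = M·πr²/(ab) = (4.43)·π(0.0768)²/(0.447·0.766) = 0.23974 kg (same uniform areal density).
Its moment of inertia about the rotation axis (parallel-axis theorem): I_hole = (1/2)mr² + md² = (1/2)(0.23974)(0.0768)² + (0.23974)(0.128)² = 0.0046349 kg m².
Treating the hole as negative mass, I = I₀ − I_hole = 0.29037 − 0.0046349 = 0.28574 kg m².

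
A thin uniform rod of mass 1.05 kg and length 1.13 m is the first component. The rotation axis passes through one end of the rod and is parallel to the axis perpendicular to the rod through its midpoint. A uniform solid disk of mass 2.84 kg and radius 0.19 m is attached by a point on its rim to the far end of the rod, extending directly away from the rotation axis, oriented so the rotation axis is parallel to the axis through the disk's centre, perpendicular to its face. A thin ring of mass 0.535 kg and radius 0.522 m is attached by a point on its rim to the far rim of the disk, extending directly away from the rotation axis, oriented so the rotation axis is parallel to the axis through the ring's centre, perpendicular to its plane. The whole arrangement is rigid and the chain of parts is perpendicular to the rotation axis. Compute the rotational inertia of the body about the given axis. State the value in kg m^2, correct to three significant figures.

Thin rod: I_cm = (1/12)ML² = (1/12)(1.05)(1.13)² = 0.11173 kg m^2; centre at d = 0.565 m, so I = I_cm + Md² gives I = 0.11173 + (1.05)(0.565)² = 0.44691 kg m^2.
Solid disk: I_cm = (1/2)MR² = (1/2)(2.84)(0.19)² = 0.051262 kg m^2; centre at d = 0.565 + 0.565 + 0.19 = 1.32 m, so I = I_cm + Md² gives I = 0.051262 + (2.84)(1.32)² = 4.9997 kg m^2.
Thin ring: I_cm = MR² = (0.535)(0.522)² = 0.14578 kg m^2; centre at d = 0.565 + 0.565 + 0.19 + 0.19 + 0.522 = 2.032 m, so I = I_cm + Md² gives I = 0.14578 + (0.535)(2.032)² = 2.3548 kg m^2.
Total I = 0.44691 + 4.9997 + 2.3548 = 7.8014 kg m^2.

7.80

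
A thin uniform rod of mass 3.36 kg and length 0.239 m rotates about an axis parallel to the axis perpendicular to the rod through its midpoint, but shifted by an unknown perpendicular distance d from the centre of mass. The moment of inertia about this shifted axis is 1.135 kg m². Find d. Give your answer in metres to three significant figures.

About the centre-of-mass axis, I_cm = (1/12)ML² = (1/12)(3.36)(0.239)² = 0.015994 kg m².
Parallel axis theorem: I = I_cm + Md², so Md² = 1.135 − 0.015994 = 1.119 kg m².
d = √(1.119 / 3.36) = 0.57709 m.

0.577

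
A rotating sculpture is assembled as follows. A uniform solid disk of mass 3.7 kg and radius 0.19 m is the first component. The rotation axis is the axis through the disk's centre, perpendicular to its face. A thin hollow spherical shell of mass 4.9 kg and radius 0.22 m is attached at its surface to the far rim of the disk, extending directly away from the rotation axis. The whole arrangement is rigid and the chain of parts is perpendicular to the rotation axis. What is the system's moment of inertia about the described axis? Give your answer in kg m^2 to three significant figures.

Solid disk: I_cm = (1/2)MR² = (1/2)(3.7)(0.19)² = 0.066785 kg m^2; axis through the centre, so I = 0.066785 kg m^2.
Spherical shell: I_cm = (2/3)MR² = (2/3)(4.9)(0.22)² = 0.15811 kg m^2; centre at d = 0.19 + 0.22 = 0.41 m, so I = I_cm + Md² gives I = 0.15811 + (4.9)(0.41)² = 0.9818 kg m^2.
Total I = 0.066785 + 0.9818 = 1.0486 kg m^2.

1.05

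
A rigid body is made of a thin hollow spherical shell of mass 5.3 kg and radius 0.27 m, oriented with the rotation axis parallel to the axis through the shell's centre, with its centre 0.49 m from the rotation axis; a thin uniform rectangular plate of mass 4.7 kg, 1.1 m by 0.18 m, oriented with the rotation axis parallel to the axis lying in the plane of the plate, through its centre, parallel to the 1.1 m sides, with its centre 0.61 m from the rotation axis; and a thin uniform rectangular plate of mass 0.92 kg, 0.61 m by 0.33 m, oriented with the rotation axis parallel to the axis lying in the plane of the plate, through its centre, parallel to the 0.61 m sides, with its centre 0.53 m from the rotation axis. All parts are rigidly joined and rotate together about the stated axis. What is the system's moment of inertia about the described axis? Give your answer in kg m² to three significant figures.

3.56

Spherical shell: I_cm = (2/3)MR² = (2/3)(5.3)(0.27)² = 0.25758 kg m²; centre at d = 0.49 m, so I = I_cm + Md² gives I = 0.25758 + (5.3)(0.49)² = 1.5301 kg m².
Rectangular plate: I_cm = (1/12)Mb² = (1/12)(4.7)(0.18)² = 0.01269 kg m²; centre at d = 0.61 m, so I = I_cm + Md² gives I = 0.01269 + (4.7)(0.61)² = 1.7616 kg m².
Rectangular plate: I_cm = (1/12)Mb² = (1/12)(0.92)(0.33)² = 0.008349 kg m²; centre at d = 0.53 m, so I = I_cm + Md² gives I = 0.008349 + (0.92)(0.53)² = 0.26678 kg m².
Total I = 1.5301 + 1.7616 + 0.26678 = 3.5584 kg m².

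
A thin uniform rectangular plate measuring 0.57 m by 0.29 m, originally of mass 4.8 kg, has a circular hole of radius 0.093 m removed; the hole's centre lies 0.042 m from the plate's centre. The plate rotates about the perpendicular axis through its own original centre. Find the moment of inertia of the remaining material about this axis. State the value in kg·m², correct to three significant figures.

0.159

Unpierced body about its centre: I₀ = (1/12)M(a²+b²) = (1/12)(4.8)[(0.57)² + (0.29)²] = 0.1636 kg·m².
The removed disk has mass m = M·πr²/(ab) = (4.8)·π(0.093)²/(0.57·0.29) = 0.78901 kg (same uniform areal density).
Its moment of inertia about the rotation axis (parallel-axis theorem): I_hole = (1/2)mr² + md² = (1/2)(0.78901)(0.093)² + (0.78901)(0.042)² = 0.0048039 kg·m².
Treating the hole as negative mass, I = I₀ − I_hole = 0.1636 − 0.0048039 = 0.1588 kg·m².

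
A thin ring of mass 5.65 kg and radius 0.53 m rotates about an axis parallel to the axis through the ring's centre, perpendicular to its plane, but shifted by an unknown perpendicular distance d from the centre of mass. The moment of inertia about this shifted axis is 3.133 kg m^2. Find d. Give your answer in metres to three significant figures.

About the centre-of-mass axis, I_cm = MR² = (5.65)(0.53)² = 1.5871 kg m^2.
Parallel axis theorem: I = I_cm + Md², so Md² = 3.133 − 1.5871 = 1.5459 kg m^2.
d = √(1.5459 / 5.65) = 0.52308 m.

0.523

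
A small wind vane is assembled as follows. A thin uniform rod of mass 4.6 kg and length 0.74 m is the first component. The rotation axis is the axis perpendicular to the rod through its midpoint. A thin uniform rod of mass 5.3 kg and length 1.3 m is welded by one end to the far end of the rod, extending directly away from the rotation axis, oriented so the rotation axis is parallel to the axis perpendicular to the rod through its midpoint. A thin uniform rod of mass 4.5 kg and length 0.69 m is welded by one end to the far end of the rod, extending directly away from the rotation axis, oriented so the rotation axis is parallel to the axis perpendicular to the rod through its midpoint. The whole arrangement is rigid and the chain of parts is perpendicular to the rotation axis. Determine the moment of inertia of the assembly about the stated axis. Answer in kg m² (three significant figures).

24.9

Thin rod: I_cm = (1/12)ML² = (1/12)(4.6)(0.74)² = 0.20991 kg m²; axis through the centre, so I = 0.20991 kg m².
Thin rod: I_cm = (1/12)ML² = (1/12)(5.3)(1.3)² = 0.74642 kg m²; centre at d = 0.37 + 0.65 = 1.02 m, so the parallel axis theorem gives I = 0.74642 + (5.3)(1.02)² = 6.2605 kg m².
Thin rod: I_cm = (1/12)ML² = (1/12)(4.5)(0.69)² = 0.17854 kg m²; centre at d = 0.37 + 0.65 + 0.65 + 0.345 = 2.015 m, so the parallel axis theorem gives I = 0.17854 + (4.5)(2.015)² = 18.45 kg m².
Total I = 0.20991 + 6.2605 + 18.45 = 24.92 kg m².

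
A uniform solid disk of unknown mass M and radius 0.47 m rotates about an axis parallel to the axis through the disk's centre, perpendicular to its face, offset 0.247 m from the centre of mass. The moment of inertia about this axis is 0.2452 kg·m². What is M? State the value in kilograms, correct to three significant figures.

1.43

I = I_cm + Md² = (1/2)MR² + Md² = M·[0.5·(0.47)² + (0.247)²] = M·0.17146.
So M = 0.2452 / 0.17146 = 1.4301 kg.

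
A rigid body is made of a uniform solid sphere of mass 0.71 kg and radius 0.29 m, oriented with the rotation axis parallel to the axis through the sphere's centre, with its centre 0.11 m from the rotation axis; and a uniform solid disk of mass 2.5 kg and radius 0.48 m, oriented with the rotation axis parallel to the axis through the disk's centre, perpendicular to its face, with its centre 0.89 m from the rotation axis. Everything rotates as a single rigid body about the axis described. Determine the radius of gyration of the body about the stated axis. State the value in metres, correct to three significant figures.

Solid sphere: I_cm = (2/5)MR² = (2/5)(0.71)(0.29)² = 0.023884 kg·m²; centre at d = 0.11 m, so the parallel axis theorem gives I = 0.023884 + (0.71)(0.11)² = 0.032475 kg·m².
Solid disk: I_cm = (1/2)MR² = (1/2)(2.5)(0.48)² = 0.288 kg·m²; centre at d = 0.89 m, so the parallel axis theorem gives I = 0.288 + (2.5)(0.89)² = 2.2683 kg·m².
Total I = 2.3007 kg·m²; total mass M = 3.21 kg.
k = √(I/M) = √(2.3007/3.21) = 0.8466 m.

0.847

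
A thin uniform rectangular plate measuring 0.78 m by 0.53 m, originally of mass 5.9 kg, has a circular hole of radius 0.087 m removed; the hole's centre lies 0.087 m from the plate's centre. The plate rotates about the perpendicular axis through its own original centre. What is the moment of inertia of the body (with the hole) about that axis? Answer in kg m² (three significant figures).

Unpierced body about its centre: I₀ = (1/12)M(a²+b²) = (1/12)(5.9)[(0.78)² + (0.53)²] = 0.43724 kg m².
The removed disk has mass m = M·πr²/(ab) = (5.9)·π(0.087)²/(0.78·0.53) = 0.33937 kg (same uniform areal density).
Its moment of inertia about the rotation axis (parallel-axis theorem): I_hole = (1/2)mr² + md² = (1/2)(0.33937)(0.087)² + (0.33937)(0.087)² = 0.003853 kg m².
Treating the hole as negative mass, I = I₀ − I_hole = 0.43724 − 0.003853 = 0.43339 kg m².

0.433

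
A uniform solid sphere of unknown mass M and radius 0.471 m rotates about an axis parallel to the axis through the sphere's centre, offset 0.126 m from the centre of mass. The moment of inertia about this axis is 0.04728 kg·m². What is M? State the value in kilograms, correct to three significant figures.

I = I_cm + Md² = (2/5)MR² + Md² = M·[0.4·(0.471)² + (0.126)²] = M·0.10461.
So M = 0.04728 / 0.10461 = 0.45195 kg.

0.452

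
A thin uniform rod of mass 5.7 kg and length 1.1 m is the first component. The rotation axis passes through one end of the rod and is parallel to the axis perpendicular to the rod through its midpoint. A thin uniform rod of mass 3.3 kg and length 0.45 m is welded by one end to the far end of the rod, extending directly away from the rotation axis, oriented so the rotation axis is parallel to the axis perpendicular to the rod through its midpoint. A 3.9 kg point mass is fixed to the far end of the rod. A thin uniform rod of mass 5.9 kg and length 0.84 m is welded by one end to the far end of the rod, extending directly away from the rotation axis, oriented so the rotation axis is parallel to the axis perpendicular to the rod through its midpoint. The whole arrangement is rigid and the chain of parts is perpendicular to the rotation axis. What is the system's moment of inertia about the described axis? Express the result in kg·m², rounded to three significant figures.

Thin rod: I_cm = (1/12)ML² = (1/12)(5.7)(1.1)² = 0.57475 kg·m²; centre at d = 0.55 m, so the parallel axis theorem gives I = 0.57475 + (5.7)(0.55)² = 2.299 kg·m².
Thin rod: I_cm = (1/12)ML² = (1/12)(3.3)(0.45)² = 0.055687 kg·m²; centre at d = 0.55 + 0.55 + 0.225 = 1.325 m, so the parallel axis theorem gives I = 0.055687 + (3.3)(1.325)² = 5.8493 kg·m².
Point mass: I_cm = 0; centre at d = 0.55 + 0.55 + 0.225 + 0.225 = 1.55 m, so the parallel axis theorem gives I = 0 + (3.9)(1.55)² = 9.3698 kg·m².
Thin rod: I_cm = (1/12)ML² = (1/12)(5.9)(0.84)² = 0.34692 kg·m²; centre at d = 0.55 + 0.55 + 0.225 + 0.225 + 0.42 = 1.97 m, so the parallel axis theorem gives I = 0.34692 + (5.9)(1.97)² = 23.244 kg·m².
Total I = 2.299 + 5.8493 + 9.3698 + 23.244 = 40.762 kg·m².

40.8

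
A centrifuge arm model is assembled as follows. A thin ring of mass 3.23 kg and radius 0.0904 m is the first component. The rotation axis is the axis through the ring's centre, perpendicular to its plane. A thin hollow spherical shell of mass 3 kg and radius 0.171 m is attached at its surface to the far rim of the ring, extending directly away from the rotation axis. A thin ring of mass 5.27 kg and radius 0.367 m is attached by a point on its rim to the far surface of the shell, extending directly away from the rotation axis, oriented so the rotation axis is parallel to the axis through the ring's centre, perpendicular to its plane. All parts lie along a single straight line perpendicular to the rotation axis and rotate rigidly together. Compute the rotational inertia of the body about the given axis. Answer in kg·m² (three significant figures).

4.37

Thin ring: I_cm = MR² = (3.23)(0.0904)² = 0.026396 kg·m²; axis through the centre, so I = 0.026396 kg·m².
Spherical shell: I_cm = (2/3)MR² = (2/3)(3)(0.171)² = 0.058482 kg·m²; centre at d = 0.0904 + 0.171 = 0.2614 m, so the parallel axis theorem gives I = 0.058482 + (3)(0.2614)² = 0.26347 kg·m².
Thin ring: I_cm = MR² = (5.27)(0.367)² = 0.70981 kg·m²; centre at d = 0.0904 + 0.171 + 0.171 + 0.367 = 0.7994 m, so the parallel axis theorem gives I = 0.70981 + (5.27)(0.7994)² = 4.0776 kg·m².
Total I = 0.026396 + 0.26347 + 4.0776 = 4.3674 kg·m².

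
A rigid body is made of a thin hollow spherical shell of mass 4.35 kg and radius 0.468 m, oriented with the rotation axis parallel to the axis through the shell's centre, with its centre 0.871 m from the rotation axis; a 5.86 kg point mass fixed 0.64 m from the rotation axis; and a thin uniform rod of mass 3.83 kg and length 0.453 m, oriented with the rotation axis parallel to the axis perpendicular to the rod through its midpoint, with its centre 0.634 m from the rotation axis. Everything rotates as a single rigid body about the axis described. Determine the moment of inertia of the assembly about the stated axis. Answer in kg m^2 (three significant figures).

7.94

Spherical shell: I_cm = (2/3)MR² = (2/3)(4.35)(0.468)² = 0.63517 kg m^2; centre at d = 0.871 m, so the parallel axis theorem gives I = 0.63517 + (4.35)(0.871)² = 3.9353 kg m^2.
Point mass: I_cm = 0; centre at d = 0.64 m, so the parallel axis theorem gives I = 0 + (5.86)(0.64)² = 2.4003 kg m^2.
Thin rod: I_cm = (1/12)ML² = (1/12)(3.83)(0.453)² = 0.065496 kg m^2; centre at d = 0.634 m, so the parallel axis theorem gives I = 0.065496 + (3.83)(0.634)² = 1.605 kg m^2.
Total I = 3.9353 + 2.4003 + 1.605 = 7.9405 kg m^2.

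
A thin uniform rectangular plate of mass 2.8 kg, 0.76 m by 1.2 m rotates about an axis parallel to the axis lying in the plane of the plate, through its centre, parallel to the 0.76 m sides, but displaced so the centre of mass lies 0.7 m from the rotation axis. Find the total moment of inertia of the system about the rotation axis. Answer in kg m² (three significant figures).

I_cm = (1/12)Mb² = (1/12)(2.8)(1.2)² = 0.336 kg m²; centre at d = 0.7 m, so the parallel axis theorem gives I = 0.336 + (2.8)(0.7)² = 1.708 kg m².

1.71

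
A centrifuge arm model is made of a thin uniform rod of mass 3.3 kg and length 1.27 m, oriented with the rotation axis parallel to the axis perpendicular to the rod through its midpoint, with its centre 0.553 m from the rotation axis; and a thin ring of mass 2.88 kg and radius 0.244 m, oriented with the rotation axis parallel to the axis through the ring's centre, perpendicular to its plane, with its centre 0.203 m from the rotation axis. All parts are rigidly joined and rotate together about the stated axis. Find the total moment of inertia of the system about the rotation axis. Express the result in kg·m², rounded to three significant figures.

Thin rod: I_cm = (1/12)ML² = (1/12)(3.3)(1.27)² = 0.44355 kg·m²; centre at d = 0.553 m, so I = I_cm + Md² gives I = 0.44355 + (3.3)(0.553)² = 1.4527 kg·m².
Thin ring: I_cm = MR² = (2.88)(0.244)² = 0.17146 kg·m²; centre at d = 0.203 m, so I = I_cm + Md² gives I = 0.17146 + (2.88)(0.203)² = 0.29015 kg·m².
Total I = 1.4527 + 0.29015 = 1.7429 kg·m².

1.74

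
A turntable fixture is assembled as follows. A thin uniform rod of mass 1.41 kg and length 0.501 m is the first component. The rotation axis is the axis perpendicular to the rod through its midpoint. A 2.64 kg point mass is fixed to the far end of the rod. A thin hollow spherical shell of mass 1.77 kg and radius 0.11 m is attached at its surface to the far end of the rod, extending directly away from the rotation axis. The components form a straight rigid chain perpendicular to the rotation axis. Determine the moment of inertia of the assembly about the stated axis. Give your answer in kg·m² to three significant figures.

0.439

Thin rod: I_cm = (1/12)ML² = (1/12)(1.41)(0.501)² = 0.029493 kg·m²; axis through the centre, so I = 0.029493 kg·m².
Point mass: I_cm = 0; centre at d = 0.2505 m, so I = I_cm + Md² gives I = 0 + (2.64)(0.2505)² = 0.16566 kg·m².
Spherical shell: I_cm = (2/3)MR² = (2/3)(1.77)(0.11)² = 0.014278 kg·m²; centre at d = 0.2505 + 0.11 = 0.3605 m, so I = I_cm + Md² gives I = 0.014278 + (1.77)(0.3605)² = 0.24431 kg·m².
Total I = 0.029493 + 0.16566 + 0.24431 = 0.43946 kg·m².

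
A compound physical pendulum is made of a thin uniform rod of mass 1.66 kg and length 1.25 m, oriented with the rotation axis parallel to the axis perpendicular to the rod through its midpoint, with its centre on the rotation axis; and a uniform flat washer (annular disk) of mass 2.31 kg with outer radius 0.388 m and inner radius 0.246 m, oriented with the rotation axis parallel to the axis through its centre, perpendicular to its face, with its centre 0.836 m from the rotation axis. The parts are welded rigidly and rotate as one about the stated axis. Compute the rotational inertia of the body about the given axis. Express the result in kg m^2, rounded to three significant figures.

Thin rod: I_cm = (1/12)ML² = (1/12)(1.66)(1.25)² = 0.21615 kg m^2; axis through the centre, so I = 0.21615 kg m^2.
Annular disk: I_cm = (1/2)M(R²+r²) = (1/2)(2.31)[(0.388)² + (0.246)²] = 0.24377 kg m^2; centre at d = 0.836 m, so the parallel axis theorem gives I = 0.24377 + (2.31)(0.836)² = 1.8582 kg m^2.
Total I = 0.21615 + 1.8582 = 2.0744 kg m^2.

2.07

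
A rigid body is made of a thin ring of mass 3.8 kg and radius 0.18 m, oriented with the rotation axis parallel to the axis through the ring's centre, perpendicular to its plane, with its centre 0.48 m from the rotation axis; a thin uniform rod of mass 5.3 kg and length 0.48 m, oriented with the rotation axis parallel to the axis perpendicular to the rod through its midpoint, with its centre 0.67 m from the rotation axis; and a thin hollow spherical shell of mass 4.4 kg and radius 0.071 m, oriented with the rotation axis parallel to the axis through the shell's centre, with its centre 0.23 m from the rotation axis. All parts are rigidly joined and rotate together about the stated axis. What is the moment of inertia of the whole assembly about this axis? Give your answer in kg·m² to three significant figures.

3.73

Thin ring: I_cm = MR² = (3.8)(0.18)² = 0.12312 kg·m²; centre at d = 0.48 m, so I = I_cm + Md² gives I = 0.12312 + (3.8)(0.48)² = 0.99864 kg·m².
Thin rod: I_cm = (1/12)ML² = (1/12)(5.3)(0.48)² = 0.10176 kg·m²; centre at d = 0.67 m, so I = I_cm + Md² gives I = 0.10176 + (5.3)(0.67)² = 2.4809 kg·m².
Spherical shell: I_cm = (2/3)MR² = (2/3)(4.4)(0.071)² = 0.014787 kg·m²; centre at d = 0.23 m, so I = I_cm + Md² gives I = 0.014787 + (4.4)(0.23)² = 0.24755 kg·m².
Total I = 0.99864 + 2.4809 + 0.24755 = 3.7271 kg·m².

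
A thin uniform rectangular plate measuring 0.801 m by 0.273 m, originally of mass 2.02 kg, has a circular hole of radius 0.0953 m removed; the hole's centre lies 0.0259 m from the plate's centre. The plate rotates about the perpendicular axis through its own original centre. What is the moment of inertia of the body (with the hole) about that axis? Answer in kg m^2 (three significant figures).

0.119

Unpierced body about its centre: I₀ = (1/12)M(a²+b²) = (1/12)(2.02)[(0.801)² + (0.273)²] = 0.12055 kg m^2.
The removed disk has mass m = M·πr²/(ab) = (2.02)·π(0.0953)²/(0.801·0.273) = 0.26357 kg (same uniform areal density).
Its moment of inertia about the rotation axis (parallel-axis theorem): I_hole = (1/2)mr² + md² = (1/2)(0.26357)(0.0953)² + (0.26357)(0.0259)² = 0.0013737 kg m^2.
Treating the hole as negative mass, I = I₀ − I_hole = 0.12055 − 0.0013737 = 0.11917 kg m^2.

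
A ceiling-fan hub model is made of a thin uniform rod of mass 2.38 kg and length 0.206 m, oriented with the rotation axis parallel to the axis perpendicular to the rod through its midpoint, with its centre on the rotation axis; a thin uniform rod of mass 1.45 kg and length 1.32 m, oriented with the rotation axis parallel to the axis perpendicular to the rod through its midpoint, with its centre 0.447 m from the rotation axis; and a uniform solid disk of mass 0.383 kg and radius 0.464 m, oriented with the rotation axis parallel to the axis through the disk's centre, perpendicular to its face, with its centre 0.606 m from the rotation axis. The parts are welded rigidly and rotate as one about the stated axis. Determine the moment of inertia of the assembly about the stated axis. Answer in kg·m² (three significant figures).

0.691

Thin rod: I_cm = (1/12)ML² = (1/12)(2.38)(0.206)² = 0.0084165 kg·m²; axis through the centre, so I = 0.0084165 kg·m².
Thin rod: I_cm = (1/12)ML² = (1/12)(1.45)(1.32)² = 0.21054 kg·m²; centre at d = 0.447 m, so I = I_cm + Md² gives I = 0.21054 + (1.45)(0.447)² = 0.50026 kg·m².
Solid disk: I_cm = (1/2)MR² = (1/2)(0.383)(0.464)² = 0.041229 kg·m²; centre at d = 0.606 m, so I = I_cm + Md² gives I = 0.041229 + (0.383)(0.606)² = 0.18188 kg·m².
Total I = 0.0084165 + 0.50026 + 0.18188 = 0.69056 kg·m².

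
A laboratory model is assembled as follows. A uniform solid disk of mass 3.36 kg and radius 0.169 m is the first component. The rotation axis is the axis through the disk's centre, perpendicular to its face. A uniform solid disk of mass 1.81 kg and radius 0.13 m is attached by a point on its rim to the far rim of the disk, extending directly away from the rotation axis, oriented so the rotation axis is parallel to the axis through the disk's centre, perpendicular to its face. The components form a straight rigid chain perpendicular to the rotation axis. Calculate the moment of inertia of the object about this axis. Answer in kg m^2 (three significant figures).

0.225

Solid disk: I_cm = (1/2)MR² = (1/2)(3.36)(0.169)² = 0.047982 kg m^2; axis through the centre, so I = 0.047982 kg m^2.
Solid disk: I_cm = (1/2)MR² = (1/2)(1.81)(0.13)² = 0.015295 kg m^2; centre at d = 0.169 + 0.13 = 0.299 m, so the parallel axis theorem gives I = 0.015295 + (1.81)(0.299)² = 0.17711 kg m^2.
Total I = 0.047982 + 0.17711 = 0.22509 kg m^2.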